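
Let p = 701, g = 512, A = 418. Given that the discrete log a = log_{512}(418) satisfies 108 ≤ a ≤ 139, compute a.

Compute 512^108 mod 701 = 468, then multiply by 512 repeatedly:
  512^108=468  512^109=575  512^110=681  512^111=275  512^112=600
  512^113=162  512^114=226  512^115=47  512^116=230  512^117=693
  512^118=110  512^119=240  512^120=205  512^121=511  512^122=159
  512^123=92  512^124=137  512^125=44  512^126=96  512^127=82
  512^128=625  512^129=344  512^130=177  512^131=195  512^132=298
  512^133=459  512^134=173  512^135=250  512^136=418
Found 418 at exponent 136.

136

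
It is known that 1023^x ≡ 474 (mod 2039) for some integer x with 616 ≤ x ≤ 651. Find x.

619

Compute 1023^616 mod 2039 = 17, then multiply by 1023 repeatedly:
  1023^616=17  1023^617=1079  1023^618=718  1023^619=474
Found 474 at exponent 619.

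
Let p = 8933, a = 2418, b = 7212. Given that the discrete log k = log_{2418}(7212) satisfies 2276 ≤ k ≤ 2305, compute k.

2280

Compute 2418^2276 mod 8933 = 891, then multiply by 2418 repeatedly:
  2418^2276=891  2418^2277=1585  2418^2278=273  2418^2279=8005  2418^2280=7212
Found 7212 at exponent 2280.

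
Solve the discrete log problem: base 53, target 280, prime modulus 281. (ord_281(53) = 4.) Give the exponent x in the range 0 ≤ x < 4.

2

Successive powers of 53 modulo 281:
  53^0=1  53^1=53  53^2=280
So 53^2 ≡ 280 (mod 281), giving x = 2.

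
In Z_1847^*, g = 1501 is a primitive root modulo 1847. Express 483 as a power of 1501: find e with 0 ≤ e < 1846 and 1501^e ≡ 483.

Baby-step giant-step with m = ceil(sqrt(1846)) = 43.
Baby table (1501^j mod 1847 for j=0..42):
  0:1  1:1501  2:1508  3:933  4:407  5:1397  6:552  7:1096
  8:1266  9:1550  10:1177  11:945  12:1796  13:1023  14:666  15:439
  16:1407  17:786  18:1400  19:1361  20:79  21:371  22:924  23:1674
  24:754  25:1390  26:1127  27:1622  28:276  29:548  30:633  31:775
  32:1512  33:1396  34:898  35:1435  36:333  37:1143  38:1627  39:393
  40:700  41:1604  42:963
Giant step factor: 1501^(-43) ≡ 463 (mod 1847).
Scan 483·463^i mod 1847 for i = 0, 1, …:
  i=0: 483   i=1: 142   i=2: 1101   i=3: 1838
  i=4: 1374   i=5: 794   i=6: 69   i=7: 548
Match at i=7, j=29: e = 7·43 + 29 = 330.

330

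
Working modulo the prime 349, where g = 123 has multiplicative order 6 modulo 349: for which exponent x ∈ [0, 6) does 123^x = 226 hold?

4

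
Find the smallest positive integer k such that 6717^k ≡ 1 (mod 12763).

The order of 6717 must divide p − 1 = 12762 = 2 · 3^2 · 709.
Divisors: 1, 2, 3, 6, 9, 18, 709, 1418, 2127, 4254, 6381, 12762.
Check each in increasing order: 6717^1 ≡ 6717;  6717^2 ≡ 884;  6717^3 ≡ 3033;  6717^6 ≡ 9729;  6717^9 ≡ 1.
Smallest exponent giving 1 is 9.

9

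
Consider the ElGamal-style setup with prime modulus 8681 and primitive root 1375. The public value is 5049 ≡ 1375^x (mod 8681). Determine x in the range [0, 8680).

8639

Baby-step giant-step with m = ceil(sqrt(8680)) = 94.
Baby table (1375^j mod 8681 for j=0..93):
  0:1  1:1375  2:6848  3:5796  4:342  5:1476  6:6827  7:2964
  8:4111  9:1294  10:8326  11:6692  12:8321  13:8498  14:124  15:5561
  16:7095  17:6862  18:7684  19:723  20:4491  21:2934  22:6266  23:4198
  24:8066  25:5113  26:7446  27:3351  28:6695  29:3765  30:2999  31:150
  32:6587  33:2842  34:1300  35:7895  36:4375  37:8373  38:1869  39:299
  40:3118  41:7517  42:5485  43:6767  44:7274  45:1238  46:774  47:5168
  48:4942  49:6708  50:4278  51:5213  52:6050  53:2352  54:4668  55:3241
  56:3022  57:5732  58:7833  59:5935  60:485  61:7119  62:5138  63:7097
  64:931  65:4018  66:3634  67:5175  68:5886  69:2558  70:1445  71:7607
  72:7701  73:6736  74:8054  75:5975  76:3399  77:3247  78:2591  79:3415
  80:7885  81:7987  82:660  83:4676  84:5560  85:5720  86:14  87:1888
  88:381  89:3015  90:4788  91:3302  92:87  93:6772
Giant step factor: 1375^(-94) ≡ 589 (mod 8681).
Scan 5049·589^i mod 8681 for i = 0, 1, …:
  i=0: 5049   i=1: 4959   i=2: 4035   i=3: 6702
  i=4: 6304   i=5: 6269   i=6: 3016   i=7: 5500
  i=8: 1487   i=9: 7743     …   i=90: 7998
  i=91: 5720
Match at i=91, j=85: x = 91·94 + 85 = 8639.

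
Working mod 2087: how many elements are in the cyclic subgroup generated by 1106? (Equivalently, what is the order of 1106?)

The order of 1106 must divide p − 1 = 2086 = 2 · 7 · 149.
Divisors: 1, 2, 7, 14, 149, 298, 1043, 2086.
Check each in increasing order: 1106^1 ≡ 1106;  1106^2 ≡ 254;  1106^7 ≡ 424;  1106^14 ≡ 294;  1106^149 ≡ 706;  1106^298 ≡ 1730;  1106^1043 ≡ 2086;  1106^2086 ≡ 1.
Smallest exponent giving 1 is 2086.

2086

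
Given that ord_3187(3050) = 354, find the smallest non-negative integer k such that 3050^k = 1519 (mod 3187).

9

Successive powers of 3050 modulo 3187:
  3050^0=1  3050^1=3050  3050^2=2834  3050^3=556  3050^4=316  3050^5=1326
  3050^6=3184  3050^7=411  3050^8=1059  3050^9=1519
So 3050^9 ≡ 1519 (mod 3187), giving k = 9.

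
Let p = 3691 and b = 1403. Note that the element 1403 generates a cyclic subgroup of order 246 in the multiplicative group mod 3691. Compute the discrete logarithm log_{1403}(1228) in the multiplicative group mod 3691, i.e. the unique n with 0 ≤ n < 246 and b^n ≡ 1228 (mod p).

Baby-step giant-step with m = ceil(sqrt(246)) = 16.
Baby table (1403^j mod 3691 for j=0..15):
  0:1  1:1403  2:1106  3:1498  4:1515  5:3220  6:3567  7:3196
  8:3114  9:2489  10:381  11:3039  12:612  13:2324  14:1419  15:1408
Giant step factor: 1403^(-16) ≡ 924 (mod 3691).
Scan 1228·924^i mod 3691 for i = 0, 1, …:
  i=0: 1228   i=1: 1535   i=2: 996   i=3: 1245
  i=4: 2479   i=5: 2176   i=6: 2720   i=7: 3400
  i=8: 559   i=9: 3467   i=10: 3411   i=11: 3341
  i=12: 1408
Match at i=12, j=15: n = 12·16 + 15 = 207.

207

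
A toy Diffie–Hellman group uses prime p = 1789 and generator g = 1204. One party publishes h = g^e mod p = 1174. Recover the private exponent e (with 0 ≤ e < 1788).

Baby-step giant-step with m = ceil(sqrt(1788)) = 43.
Baby table (1204^j mod 1789 for j=0..42):
  0:1  1:1204  2:526  3:1787  4:1170  5:737  6:4  7:1238
  8:315  9:1781  10:1102  11:1159  12:16  13:1374  14:1260  15:1757
  16:830  17:1058  18:64  19:129  20:1462  21:1661  22:1531  23:654
  24:256  25:516  26:481  27:1277  28:757  29:827  30:1024  31:275
  32:135  33:1530  34:1239  35:1519  36:518  37:1100  38:540  39:753
  40:1378  41:709  42:283
Giant step factor: 1204^(-43) ≡ 37 (mod 1789).
Scan 1174·37^i mod 1789 for i = 0, 1, …:
  i=0: 1174   i=1: 502   i=2: 684   i=3: 262
  i=4: 749   i=5: 878   i=6: 284   i=7: 1563
  i=8: 583   i=9: 103     …   i=40: 610
  i=41: 1102
Match at i=41, j=10: e = 41·43 + 10 = 1773.

1773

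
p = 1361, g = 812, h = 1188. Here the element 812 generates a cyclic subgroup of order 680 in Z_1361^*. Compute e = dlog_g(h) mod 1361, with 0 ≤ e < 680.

Baby-step giant-step with m = ceil(sqrt(680)) = 27.
Baby table (812^j mod 1361 for j=0..26):
  0:1  1:812  2:620  3:1231  4:598  5:1060  6:568  7:1198
  8:1022  9:1015  10:775  11:518  12:67  13:1325  14:710  15:817
  16:597  17:248  18:1309  19:1328  20:424  21:1316  22:207  23:681
  24:406  25:310  26:1296
Giant step factor: 812^(-27) ≡ 1229 (mod 1361).
Scan 1188·1229^i mod 1361 for i = 0, 1, …:
  i=0: 1188   i=1: 1060
Match at i=1, j=5: e = 1·27 + 5 = 32.

32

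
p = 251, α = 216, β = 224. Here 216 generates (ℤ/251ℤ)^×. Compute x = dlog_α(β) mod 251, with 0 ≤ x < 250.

141

Baby-step giant-step with m = ceil(sqrt(250)) = 16.
Baby table (216^j mod 251 for j=0..15):
  0:1  1:216  2:221  3:46  4:147  5:126  6:108  7:236
  8:23  9:199  10:63  11:54  12:118  13:137  14:225  15:157
Giant step factor: 216^(-16) ≡ 93 (mod 251).
Scan 224·93^i mod 251 for i = 0, 1, …:
  i=0: 224   i=1: 250   i=2: 158   i=3: 136
  i=4: 98   i=5: 78   i=6: 226   i=7: 185
  i=8: 137
Match at i=8, j=13: x = 8·16 + 13 = 141.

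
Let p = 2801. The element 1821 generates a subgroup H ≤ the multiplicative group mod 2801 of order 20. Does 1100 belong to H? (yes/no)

no

1100 ∈ ⟨1821⟩ iff 1100^20 ≡ 1 (mod 2801), since |⟨1821⟩| = 20.
1100^20 mod 2801 = 1449.
Since 1449 ≠ 1, 1100 does not lie in the subgroup.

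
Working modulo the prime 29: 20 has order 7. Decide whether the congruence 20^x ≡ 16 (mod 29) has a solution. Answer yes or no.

yes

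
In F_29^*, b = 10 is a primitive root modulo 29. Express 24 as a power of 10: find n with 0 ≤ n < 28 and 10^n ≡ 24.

Successive powers of 10 modulo 29:
  10^0=1  10^1=10  10^2=13  10^3=14  10^4=24
So 10^4 ≡ 24 (mod 29), giving n = 4.

4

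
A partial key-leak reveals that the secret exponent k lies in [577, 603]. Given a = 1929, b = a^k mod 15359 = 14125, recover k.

600

Compute 1929^577 mod 15359 = 1013, then multiply by 1929 repeatedly:
  1929^577=1013  1929^578=3484  1929^579=8753  1929^580=4996  1929^581=7191
  1929^582=2262  1929^583=1442  1929^584=1639  1929^585=13036  1929^586=3761
  1929^587=5521  1929^588=6222  1929^589=6859  1929^590=6912  1929^591=1636
  1929^592=7249  1929^593=6631  1929^594=12511  1929^595=4730  1929^596=924
  1929^597=752  1929^598=6862  1929^599=12699  1929^600=14125
Found 14125 at exponent 600.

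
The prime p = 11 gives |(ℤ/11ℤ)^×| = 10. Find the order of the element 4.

The order of 4 must divide p − 1 = 10 = 2 · 5.
Divisors: 1, 2, 5, 10.
Check each in increasing order: 4^1 ≡ 4;  4^2 ≡ 5;  4^5 ≡ 1.
Smallest exponent giving 1 is 5.

5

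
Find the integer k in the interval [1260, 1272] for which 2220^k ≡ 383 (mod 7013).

Compute 2220^1260 mod 7013 = 609, then multiply by 2220 repeatedly:
  2220^1260=609  2220^1261=5484  2220^1262=6925  2220^1263=1004  2220^1264=5759
  2220^1265=281  2220^1266=6676  2220^1267=2251  2220^1268=3964  2220^1269=5778
  2220^1270=383
Found 383 at exponent 1270.

1270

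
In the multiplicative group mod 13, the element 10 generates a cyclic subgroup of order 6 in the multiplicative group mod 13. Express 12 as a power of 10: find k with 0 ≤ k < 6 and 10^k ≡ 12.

3

Successive powers of 10 modulo 13:
  10^0=1  10^1=10  10^2=9  10^3=12
So 10^3 ≡ 12 (mod 13), giving k = 3.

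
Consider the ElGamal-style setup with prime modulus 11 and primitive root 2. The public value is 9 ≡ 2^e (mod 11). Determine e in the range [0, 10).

Successive powers of 2 modulo 11:
  2^0=1  2^1=2  2^2=4  2^3=8  2^4=5  2^5=10
  2^6=9
So 2^6 ≡ 9 (mod 11), giving e = 6.

6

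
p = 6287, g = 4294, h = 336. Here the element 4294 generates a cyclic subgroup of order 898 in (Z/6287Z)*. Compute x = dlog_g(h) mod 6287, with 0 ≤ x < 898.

219

Baby-step giant-step with m = ceil(sqrt(898)) = 30.
Baby table (4294^j mod 6287 for j=0..29):
  0:1  1:4294  2:4952  3:1254  4:3004  5:4539  6:766  7:1103
  8:2171  9:4940  10:22  11:163  12:2065  13:2440  14:3218  15:5553
  16:4278  17:5405  18:3753  19:1801  20:484  21:3586  22:1421  23:3384
  24:1639  25:2713  26:6098  27:5744  28:835  29:1900
Giant step factor: 4294^(-30) ≡ 2915 (mod 6287).
Scan 336·2915^i mod 6287 for i = 0, 1, …:
  i=0: 336   i=1: 4955   i=2: 2586   i=3: 77
  i=4: 4410   i=5: 4522   i=6: 4078   i=7: 4940
Match at i=7, j=9: x = 7·30 + 9 = 219.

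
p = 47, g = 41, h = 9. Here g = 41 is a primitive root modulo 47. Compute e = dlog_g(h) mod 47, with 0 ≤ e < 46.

Baby-step giant-step with m = ceil(sqrt(46)) = 7.
Baby table (41^j mod 47 for j=0..6):
  0:1  1:41  2:36  3:19  4:27  5:26  6:32
Giant step factor: 41^(-7) ≡ 35 (mod 47).
Scan 9·35^i mod 47 for i = 0, 1, …:
  i=0: 9   i=1: 33   i=2: 27
Match at i=2, j=4: e = 2·7 + 4 = 18.

18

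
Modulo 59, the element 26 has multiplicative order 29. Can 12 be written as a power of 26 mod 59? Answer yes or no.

12 ∈ ⟨26⟩ iff 12^29 ≡ 1 (mod 59), since |⟨26⟩| = 29.
12^29 mod 59 = 1.
Since 1 = 1, 12 lies in the subgroup.

yes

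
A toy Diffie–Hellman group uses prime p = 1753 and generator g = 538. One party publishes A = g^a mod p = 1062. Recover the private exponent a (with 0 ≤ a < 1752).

349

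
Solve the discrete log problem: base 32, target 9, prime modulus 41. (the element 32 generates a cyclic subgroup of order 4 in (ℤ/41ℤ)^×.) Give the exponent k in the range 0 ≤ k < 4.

Successive powers of 32 modulo 41:
  32^0=1  32^1=32  32^2=40  32^3=9
So 32^3 ≡ 9 (mod 41), giving k = 3.

3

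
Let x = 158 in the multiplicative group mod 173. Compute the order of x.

43

The order of 158 must divide p − 1 = 172 = 2^2 · 43.
Divisors: 1, 2, 4, 43, 86, 172.
Check each in increasing order: 158^1 ≡ 158;  158^2 ≡ 52;  158^4 ≡ 109;  158^43 ≡ 1.
Smallest exponent giving 1 is 43.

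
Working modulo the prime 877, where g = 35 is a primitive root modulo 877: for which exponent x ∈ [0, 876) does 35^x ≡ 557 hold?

Baby-step giant-step with m = ceil(sqrt(876)) = 30.
Baby table (35^j mod 877 for j=0..29):
  0:1  1:35  2:348  3:779  4:78  5:99  6:834  7:249
  8:822  9:706  10:154  11:128  12:95  13:694  14:611  15:337
  16:394  17:635  18:300  19:853  20:37  21:418  22:598  23:759
  24:255  25:155  26:163  27:443  28:596  29:689
Giant step factor: 35^(-30) ≡ 175 (mod 877).
Scan 557·175^i mod 877 for i = 0, 1, …:
  i=0: 557   i=1: 128
Match at i=1, j=11: x = 1·30 + 11 = 41.

41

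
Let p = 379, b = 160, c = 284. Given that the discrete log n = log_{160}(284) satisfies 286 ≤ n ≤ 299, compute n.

293

Compute 160^286 mod 379 = 144, then multiply by 160 repeatedly:
  160^286=144  160^287=300  160^288=246  160^289=323  160^290=136
  160^291=157  160^292=106  160^293=284
Found 284 at exponent 293.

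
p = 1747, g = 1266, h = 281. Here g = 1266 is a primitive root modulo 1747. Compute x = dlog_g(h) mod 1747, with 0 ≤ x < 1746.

171

Baby-step giant-step with m = ceil(sqrt(1746)) = 42.
Baby table (1266^j mod 1747 for j=0..41):
  0:1  1:1266  2:757  3:1006  4:33  5:1597  6:523  7:5
  8:1089  9:291  10:1536  11:165  12:997  13:868  14:25  15:204
  16:1455  17:692  18:825  19:1491  20:846  21:125  22:1020  23:287
  24:1713  25:631  26:467  27:736  28:625  29:1606  30:1435  31:1577
  32:1408  33:588  34:186  35:1378  36:1042  37:187  38:897  39:52
  40:1193  41:930
Giant step factor: 1266^(-42) ≡ 410 (mod 1747).
Scan 281·410^i mod 1747 for i = 0, 1, …:
  i=0: 281   i=1: 1655   i=2: 714   i=3: 991
  i=4: 1006
Match at i=4, j=3: x = 4·42 + 3 = 171.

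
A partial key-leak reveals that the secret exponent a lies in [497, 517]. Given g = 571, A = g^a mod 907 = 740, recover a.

Compute 571^497 mod 907 = 82, then multiply by 571 repeatedly:
  571^497=82  571^498=565  571^499=630  571^500=558  571^501=261
  571^502=283  571^503=147  571^504=493  571^505=333  571^506=580
  571^507=125  571^508=629  571^509=894  571^510=740
Found 740 at exponent 510.

510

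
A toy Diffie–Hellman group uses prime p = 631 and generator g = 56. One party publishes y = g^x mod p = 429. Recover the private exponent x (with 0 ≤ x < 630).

547

Baby-step giant-step with m = ceil(sqrt(630)) = 26.
Baby table (56^j mod 631 for j=0..25):
  0:1  1:56  2:612  3:198  4:361  5:24  6:82  7:175
  8:335  9:461  10:576  11:75  12:414  13:468  14:337  15:573
  16:538  17:471  18:505  19:516  20:501  21:292  22:577  23:131
  24:395  25:35
Giant step factor: 56^(-26) ≡ 518 (mod 631).
Scan 429·518^i mod 631 for i = 0, 1, …:
  i=0: 429   i=1: 110   i=2: 190   i=3: 615
  i=4: 546   i=5: 140   i=6: 586   i=7: 37
  i=8: 236   i=9: 465     …   i=20: 597
  i=21: 56
Match at i=21, j=1: x = 21·26 + 1 = 547.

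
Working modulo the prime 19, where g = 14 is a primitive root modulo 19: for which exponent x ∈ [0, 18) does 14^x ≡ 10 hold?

5

Successive powers of 14 modulo 19:
  14^0=1  14^1=14  14^2=6  14^3=8  14^4=17  14^5=10
So 14^5 ≡ 10 (mod 19), giving x = 5.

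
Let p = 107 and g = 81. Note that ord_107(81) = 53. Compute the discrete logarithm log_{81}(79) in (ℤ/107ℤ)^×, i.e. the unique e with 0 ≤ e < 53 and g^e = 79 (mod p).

3

Baby-step giant-step with m = ceil(sqrt(53)) = 8.
Baby table (81^j mod 107 for j=0..7):
  0:1  1:81  2:34  3:79  4:86  5:11  6:35  7:53
Giant step factor: 81^(-8) ≡ 33 (mod 107).
Scan 79·33^i mod 107 for i = 0, 1, …:
  i=0: 79
Match at i=0, j=3: e = 0·8 + 3 = 3.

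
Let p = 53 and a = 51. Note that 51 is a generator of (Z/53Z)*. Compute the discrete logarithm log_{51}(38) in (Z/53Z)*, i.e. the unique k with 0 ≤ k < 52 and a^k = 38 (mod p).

38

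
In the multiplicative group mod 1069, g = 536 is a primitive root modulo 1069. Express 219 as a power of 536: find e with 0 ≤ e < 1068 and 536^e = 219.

187

Baby-step giant-step with m = ceil(sqrt(1068)) = 33.
Baby table (536^j mod 1069 for j=0..32):
  0:1  1:536  2:804  3:137  4:740  5:41  6:596  7:894
  8:272  9:408  10:612  11:918  12:308  13:462  14:693  15:505
  16:223  17:869  18:769  19:619  20:394  21:591  22:352  23:528
  24:792  25:119  26:713  27:535  28:268  29:402  30:603  31:370
  32:555
Giant step factor: 536^(-33) ≡ 226 (mod 1069).
Scan 219·226^i mod 1069 for i = 0, 1, …:
  i=0: 219   i=1: 320   i=2: 697   i=3: 379
  i=4: 134   i=5: 352
Match at i=5, j=22: e = 5·33 + 22 = 187.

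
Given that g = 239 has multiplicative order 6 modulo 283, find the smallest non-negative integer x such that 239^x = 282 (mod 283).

Successive powers of 239 modulo 283:
  239^0=1  239^1=239  239^2=238  239^3=282
So 239^3 ≡ 282 (mod 283), giving x = 3.

3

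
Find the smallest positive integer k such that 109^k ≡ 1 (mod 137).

68

The order of 109 must divide p − 1 = 136 = 2^3 · 17.
Divisors: 1, 2, 4, 8, 17, 34, 68, 136.
Check each in increasing order: 109^1 ≡ 109;  109^2 ≡ 99;  109^4 ≡ 74;  109^8 ≡ 133;  109^17 ≡ 100;  109^34 ≡ 136;  109^68 ≡ 1.
Smallest exponent giving 1 is 68.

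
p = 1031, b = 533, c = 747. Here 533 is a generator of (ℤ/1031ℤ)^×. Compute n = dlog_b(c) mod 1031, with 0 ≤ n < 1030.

Baby-step giant-step with m = ceil(sqrt(1030)) = 33.
Baby table (533^j mod 1031 for j=0..32):
  0:1  1:533  2:564  3:591  4:548  5:311  6:803  7:134
  8:283  9:313  10:838  11:231  12:434  13:378  14:429  15:806
  16:702  17:944  18:24  19:420  20:133  21:781  22:780  23:247
  24:714  25:123  26:606  27:295  28:523  29:389  30:106  31:824
  32:1017
Giant step factor: 533^(-33) ≡ 930 (mod 1031).
Scan 747·930^i mod 1031 for i = 0, 1, …:
  i=0: 747   i=1: 847   i=2: 26   i=3: 467
  i=4: 259   i=5: 647   i=6: 637   i=7: 616
  i=8: 675   i=9: 902     …   i=17: 666
  i=18: 780
Match at i=18, j=22: n = 18·33 + 22 = 616.

616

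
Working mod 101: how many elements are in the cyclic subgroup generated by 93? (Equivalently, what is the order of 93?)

The order of 93 must divide p − 1 = 100 = 2^2 · 5^2.
Divisors: 1, 2, 4, 5, 10, 20, 25, 50, 100.
Check each in increasing order: 93^1 ≡ 93;  93^2 ≡ 64;  93^4 ≡ 56;  93^5 ≡ 57;  93^10 ≡ 17;  93^20 ≡ 87;  93^25 ≡ 10;  93^50 ≡ 100;  93^100 ≡ 1.
Smallest exponent giving 1 is 100.

100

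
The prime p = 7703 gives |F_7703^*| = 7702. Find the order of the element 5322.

7702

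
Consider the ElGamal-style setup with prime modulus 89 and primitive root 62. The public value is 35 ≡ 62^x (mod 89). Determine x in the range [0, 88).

Baby-step giant-step with m = ceil(sqrt(88)) = 10.
Baby table (62^j mod 89 for j=0..9):
  0:1  1:62  2:17  3:75  4:22  5:29  6:18  7:48
  8:39  9:15
Giant step factor: 62^(-10) ≡ 69 (mod 89).
Scan 35·69^i mod 89 for i = 0, 1, …:
  i=0: 35   i=1: 12   i=2: 27   i=3: 83
  i=4: 31   i=5: 3   i=6: 29
Match at i=6, j=5: x = 6·10 + 5 = 65.

65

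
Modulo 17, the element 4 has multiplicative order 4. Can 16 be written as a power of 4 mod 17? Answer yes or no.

yes

16 ∈ ⟨4⟩ iff 16^4 ≡ 1 (mod 17), since |⟨4⟩| = 4.
16^4 mod 17 = 1.
Since 1 = 1, 16 lies in the subgroup.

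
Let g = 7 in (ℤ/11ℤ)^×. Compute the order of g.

10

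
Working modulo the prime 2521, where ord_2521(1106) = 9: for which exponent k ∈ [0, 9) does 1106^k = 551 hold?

Successive powers of 1106 modulo 2521:
  1106^0=1  1106^1=1106  1106^2=551
So 1106^2 ≡ 551 (mod 2521), giving k = 2.

2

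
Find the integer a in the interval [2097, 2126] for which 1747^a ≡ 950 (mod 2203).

2121

Compute 1747^2097 mod 2203 = 670, then multiply by 1747 repeatedly:
  1747^2097=670  1747^2098=697  1747^2099=1603  1747^2100=428  1747^2101=899
  1747^2102=2017  1747^2103=1102  1747^2104=1975  1747^2105=427  1747^2106=1355
  1747^2107=1163  1747^2108=595  1747^2109=1852  1747^2110=1440  1747^2111=2057
  1747^2112=486  1747^2113=887  1747^2114=880  1747^2115=1869  1747^2116=297
  1747^2117=1154  1747^2118=293  1747^2119=775  1747^2120=1283  1747^2121=950
Found 950 at exponent 2121.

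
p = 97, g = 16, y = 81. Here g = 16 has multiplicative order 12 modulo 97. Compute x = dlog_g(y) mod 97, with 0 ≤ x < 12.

7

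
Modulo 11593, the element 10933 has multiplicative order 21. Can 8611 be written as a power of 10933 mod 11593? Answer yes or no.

yes

8611 ∈ ⟨10933⟩ iff 8611^21 ≡ 1 (mod 11593), since |⟨10933⟩| = 21.
8611^21 mod 11593 = 1.
Since 1 = 1, 8611 lies in the subgroup.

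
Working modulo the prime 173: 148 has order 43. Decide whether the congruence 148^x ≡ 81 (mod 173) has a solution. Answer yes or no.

81 ∈ ⟨148⟩ iff 81^43 ≡ 1 (mod 173), since |⟨148⟩| = 43.
81^43 mod 173 = 1.
Since 1 = 1, 81 lies in the subgroup.

yes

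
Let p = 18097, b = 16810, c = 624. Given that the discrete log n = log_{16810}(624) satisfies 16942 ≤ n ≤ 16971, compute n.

Compute 16810^16942 mod 18097 = 8922, then multiply by 16810 repeatedly:
  16810^16942=8922  16810^16943=8981  16810^16944=5436  16810^16945=7407  16810^16946=4310
  16810^16947=8809  16810^16948=9636  16810^16949=13010  16810^16950=13952  16810^16951=14097
  16810^16952=8452  16810^16953=16670  16810^16954=8752  16810^16955=10607  16810^16956=12026
  16810^16957=13570  16810^16958=17112  16810^16959=905  16810^16960=11570  16810^16961=3241
  16810^16962=9240  16810^16963=15946  16810^16964=17593  16810^16965=15253  16810^16966=4634
  16810^16967=8052  16810^16968=6657  16810^16969=10419  16810^16970=624
Found 624 at exponent 16970.

16970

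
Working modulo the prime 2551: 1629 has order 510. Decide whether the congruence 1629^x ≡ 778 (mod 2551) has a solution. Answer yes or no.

no

778 ∈ ⟨1629⟩ iff 778^510 ≡ 1 (mod 2551), since |⟨1629⟩| = 510.
778^510 mod 2551 = 468.
Since 468 ≠ 1, 778 does not lie in the subgroup.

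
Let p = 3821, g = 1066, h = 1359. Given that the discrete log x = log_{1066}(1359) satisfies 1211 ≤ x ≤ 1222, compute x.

Compute 1066^1211 mod 3821 = 395, then multiply by 1066 repeatedly:
  1066^1211=395  1066^1212=760  1066^1213=108  1066^1214=498  1066^1215=3570
  1066^1216=3725  1066^1217=831  1066^1218=3195  1066^1219=1359
Found 1359 at exponent 1219.

1219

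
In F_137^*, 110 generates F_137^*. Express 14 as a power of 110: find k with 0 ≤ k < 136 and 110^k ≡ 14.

Baby-step giant-step with m = ceil(sqrt(136)) = 12.
Baby table (110^j mod 137 for j=0..11):
  0:1  1:110  2:44  3:45  4:18  5:62  6:107  7:125
  8:50  9:20  10:8  11:58
Giant step factor: 110^(-12) ≡ 65 (mod 137).
Scan 14·65^i mod 137 for i = 0, 1, …:
  i=0: 14   i=1: 88   i=2: 103   i=3: 119
  i=4: 63   i=5: 122   i=6: 121   i=7: 56
  i=8: 78   i=9: 1
Match at i=9, j=0: k = 9·12 + 0 = 108.

108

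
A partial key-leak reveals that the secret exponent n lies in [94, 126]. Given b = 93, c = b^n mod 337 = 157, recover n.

Compute 93^94 mod 337 = 50, then multiply by 93 repeatedly:
  93^94=50  93^95=269  93^96=79  93^97=270  93^98=172
  93^99=157
Found 157 at exponent 99.

99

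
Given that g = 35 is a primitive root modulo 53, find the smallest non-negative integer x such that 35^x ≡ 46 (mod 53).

Successive powers of 35 modulo 53:
  35^0=1  35^1=35  35^2=6  35^3=51  35^4=36  35^5=41
  35^6=4  35^7=34  35^8=24  35^9=45  35^10=38  35^11=5
  35^12=16  35^13=30  35^14=43  35^15=21  35^16=46
So 35^16 ≡ 46 (mod 53), giving x = 16.

16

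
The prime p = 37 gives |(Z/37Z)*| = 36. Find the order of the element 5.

36

The order of 5 must divide p − 1 = 36 = 2^2 · 3^2.
Divisors: 1, 2, 3, 4, 6, 9, 12, 18, 36.
Check each in increasing order: 5^1 ≡ 5;  5^2 ≡ 25;  5^3 ≡ 14;  5^4 ≡ 33;  5^6 ≡ 11;  5^9 ≡ 6;  5^12 ≡ 10;  5^18 ≡ 36;  5^36 ≡ 1.
Smallest exponent giving 1 is 36.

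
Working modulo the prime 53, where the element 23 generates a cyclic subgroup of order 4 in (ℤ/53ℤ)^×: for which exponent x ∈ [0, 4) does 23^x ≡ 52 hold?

2

Successive powers of 23 modulo 53:
  23^0=1  23^1=23  23^2=52
So 23^2 ≡ 52 (mod 53), giving x = 2.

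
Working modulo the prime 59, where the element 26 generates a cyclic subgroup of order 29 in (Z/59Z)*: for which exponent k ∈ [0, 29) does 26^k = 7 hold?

13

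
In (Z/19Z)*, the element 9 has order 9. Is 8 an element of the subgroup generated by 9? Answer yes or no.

⟨9⟩ has order 9; its elements mod 19 are {1, 4, 5, 6, 7, 9, 11, 16, 17}.
8 is not in this set.

no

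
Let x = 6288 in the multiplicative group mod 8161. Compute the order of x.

The order of 6288 must divide p − 1 = 8160 = 2^5 · 3 · 5 · 17.
Divisors: 1, 2, 3, 4, 5, 6, 8, 10, 12, 15, 16, 17, 20, 24, 30, 32, 34, 40, 48, 51, 60, 68, 80, 85, 96, 102, 120, 136, 160, 170, 204, 240, 255, 272, 340, 408, 480, 510, 544, 680, 816, 1020, 1360, 1632, 2040, 2720, 4080, 8160.
Check each in increasing order: 6288^1 ≡ 6288;  6288^2 ≡ 7060;  6288^3 ≡ 5601;  6288^4 ≡ 4373;  6288^5 ≡ 3015;  6288^6 ≡ 317;  6288^8 ≡ 1906;  6288^10 ≡ 7032;  6288^12 ≡ 2557;  6288^15 ≡ 7363;  6288^16 ≡ 1191;  6288^17 ≡ 5371;  6288^20 ≡ 1525;  6288^24 ≡ 1288;  6288^30 ≡ 246;  6288^32 ≡ 6628;  6288^34 ≡ 6667;  6288^40 ≡ 7901;  6288^48 ≡ 2261;  6288^51 ≡ 6150;  6288^60 ≡ 3389;  6288^68 ≡ 4083;  6288^80 ≡ 2312;  6288^85 ≡ 1186;  6288^96 ≡ 3335;  6288^102 ≡ 4426;  6288^120 ≡ 2794;  6288^136 ≡ 6127;  6288^160 ≡ 8050;  6288^170 ≡ 2904;  6288^204 ≡ 3076;  6288^240 ≡ 4520;  6288^255 ≡ 202;  6288^272 ≡ 7690;  6288^340 ≡ 2903;  6288^408 ≡ 3177;  6288^480 ≡ 3417;  6288^510 ≡ 8160;  6288^544 ≡ 1494;  6288^680 ≡ 5257;  6288^816 ≡ 6333;  6288^1020 ≡ 1.
Smallest exponent giving 1 is 1020.

1020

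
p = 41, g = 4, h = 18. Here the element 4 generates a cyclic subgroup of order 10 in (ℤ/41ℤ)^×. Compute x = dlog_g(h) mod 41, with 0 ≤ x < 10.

8

Successive powers of 4 modulo 41:
  4^0=1  4^1=4  4^2=16  4^3=23  4^4=10  4^5=40
  4^6=37  4^7=25  4^8=18
So 4^8 ≡ 18 (mod 41), giving x = 8.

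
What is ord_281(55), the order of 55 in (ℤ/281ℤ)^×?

280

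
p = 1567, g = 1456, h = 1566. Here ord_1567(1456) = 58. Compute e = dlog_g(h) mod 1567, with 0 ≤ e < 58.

Baby-step giant-step with m = ceil(sqrt(58)) = 8.
Baby table (1456^j mod 1567 for j=0..7):
  0:1  1:1456  2:1352  3:360  4:782  5:950  6:1106  7:1027
Giant step factor: 1456^(-8) ≡ 871 (mod 1567).
Scan 1566·871^i mod 1567 for i = 0, 1, …:
  i=0: 1566   i=1: 696   i=2: 1354   i=3: 950
Match at i=3, j=5: e = 3·8 + 5 = 29.

29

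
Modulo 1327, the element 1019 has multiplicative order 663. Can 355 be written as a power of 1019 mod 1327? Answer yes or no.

yes

355 ∈ ⟨1019⟩ iff 355^663 ≡ 1 (mod 1327), since |⟨1019⟩| = 663.
355^663 mod 1327 = 1.
Since 1 = 1, 355 lies in the subgroup.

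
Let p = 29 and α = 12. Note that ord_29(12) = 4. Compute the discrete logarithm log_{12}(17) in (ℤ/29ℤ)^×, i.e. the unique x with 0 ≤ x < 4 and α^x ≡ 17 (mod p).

3

Successive powers of 12 modulo 29:
  12^0=1  12^1=12  12^2=28  12^3=17
So 12^3 ≡ 17 (mod 29), giving x = 3.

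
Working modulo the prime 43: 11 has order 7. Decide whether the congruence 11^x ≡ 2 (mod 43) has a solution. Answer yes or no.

2 ∈ ⟨11⟩ iff 2^7 ≡ 1 (mod 43), since |⟨11⟩| = 7.
2^7 mod 43 = 42.
Since 42 ≠ 1, 2 does not lie in the subgroup.

no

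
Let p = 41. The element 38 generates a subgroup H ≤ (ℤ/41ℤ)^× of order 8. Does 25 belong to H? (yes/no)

no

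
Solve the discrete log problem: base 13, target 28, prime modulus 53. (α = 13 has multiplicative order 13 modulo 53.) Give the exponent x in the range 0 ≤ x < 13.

5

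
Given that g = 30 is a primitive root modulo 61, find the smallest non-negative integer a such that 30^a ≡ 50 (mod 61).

45

Baby-step giant-step with m = ceil(sqrt(60)) = 8.
Baby table (30^j mod 61 for j=0..7):
  0:1  1:30  2:46  3:38  4:42  5:40  6:41  7:10
Giant step factor: 30^(-8) ≡ 12 (mod 61).
Scan 50·12^i mod 61 for i = 0, 1, …:
  i=0: 50   i=1: 51   i=2: 2   i=3: 24
  i=4: 44   i=5: 40
Match at i=5, j=5: a = 5·8 + 5 = 45.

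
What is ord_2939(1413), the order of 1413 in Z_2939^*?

1469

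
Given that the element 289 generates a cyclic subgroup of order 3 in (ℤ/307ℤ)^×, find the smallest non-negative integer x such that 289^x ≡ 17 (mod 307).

2

Successive powers of 289 modulo 307:
  289^0=1  289^1=289  289^2=17
So 289^2 ≡ 17 (mod 307), giving x = 2.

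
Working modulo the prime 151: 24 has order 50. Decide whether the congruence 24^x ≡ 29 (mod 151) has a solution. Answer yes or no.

yes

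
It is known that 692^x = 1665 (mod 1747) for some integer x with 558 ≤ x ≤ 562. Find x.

Compute 692^558 mod 1747 = 1473, then multiply by 692 repeatedly:
  692^558=1473  692^559=815  692^560=1446  692^561=1348  692^562=1665
Found 1665 at exponent 562.

562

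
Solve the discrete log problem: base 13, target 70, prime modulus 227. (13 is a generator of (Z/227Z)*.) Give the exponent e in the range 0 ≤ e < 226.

62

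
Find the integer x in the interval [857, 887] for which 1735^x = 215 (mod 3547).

860

Compute 1735^857 mod 3547 = 2550, then multiply by 1735 repeatedly:
  1735^857=2550  1735^858=1141  1735^859=409  1735^860=215
Found 215 at exponent 860.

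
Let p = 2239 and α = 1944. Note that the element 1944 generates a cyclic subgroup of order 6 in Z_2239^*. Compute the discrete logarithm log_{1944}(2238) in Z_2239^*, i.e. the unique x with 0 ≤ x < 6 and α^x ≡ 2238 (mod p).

Successive powers of 1944 modulo 2239:
  1944^0=1  1944^1=1944  1944^2=1943  1944^3=2238
So 1944^3 ≡ 2238 (mod 2239), giving x = 3.

3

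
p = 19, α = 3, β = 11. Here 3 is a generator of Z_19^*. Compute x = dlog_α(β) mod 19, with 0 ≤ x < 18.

12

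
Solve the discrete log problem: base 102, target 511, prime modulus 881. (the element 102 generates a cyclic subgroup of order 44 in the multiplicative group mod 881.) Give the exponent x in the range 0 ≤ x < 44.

7

Baby-step giant-step with m = ceil(sqrt(44)) = 7.
Baby table (102^j mod 881 for j=0..6):
  0:1  1:102  2:713  3:484  4:32  5:621  6:791
Giant step factor: 102^(-7) ≡ 50 (mod 881).
Scan 511·50^i mod 881 for i = 0, 1, …:
  i=0: 511   i=1: 1
Match at i=1, j=0: x = 1·7 + 0 = 7.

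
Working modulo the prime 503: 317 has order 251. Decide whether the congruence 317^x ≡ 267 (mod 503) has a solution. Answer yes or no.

no

267 ∈ ⟨317⟩ iff 267^251 ≡ 1 (mod 503), since |⟨317⟩| = 251.
267^251 mod 503 = 502.
Since 502 ≠ 1, 267 does not lie in the subgroup.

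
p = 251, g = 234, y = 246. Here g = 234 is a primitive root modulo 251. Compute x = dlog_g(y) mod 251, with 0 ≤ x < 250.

245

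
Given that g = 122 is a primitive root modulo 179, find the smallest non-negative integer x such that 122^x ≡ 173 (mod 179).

110

Baby-step giant-step with m = ceil(sqrt(178)) = 14.
Baby table (122^j mod 179 for j=0..13):
  0:1  1:122  2:27  3:72  4:13  5:154  6:172  7:41
  8:169  9:33  10:88  11:175  12:49  13:71
Giant step factor: 122^(-14) ≡ 156 (mod 179).
Scan 173·156^i mod 179 for i = 0, 1, …:
  i=0: 173   i=1: 138   i=2: 48   i=3: 149
  i=4: 153   i=5: 61   i=6: 29   i=7: 49
Match at i=7, j=12: x = 7·14 + 12 = 110.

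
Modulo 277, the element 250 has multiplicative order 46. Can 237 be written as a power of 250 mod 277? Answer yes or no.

no

237 ∈ ⟨250⟩ iff 237^46 ≡ 1 (mod 277), since |⟨250⟩| = 46.
237^46 mod 277 = 160.
Since 160 ≠ 1, 237 does not lie in the subgroup.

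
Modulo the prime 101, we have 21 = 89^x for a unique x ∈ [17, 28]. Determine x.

18

Compute 89^17 mod 101 = 74, then multiply by 89 repeatedly:
  89^17=74  89^18=21
Found 21 at exponent 18.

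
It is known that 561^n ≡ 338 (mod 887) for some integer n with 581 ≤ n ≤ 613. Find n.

Compute 561^581 mod 887 = 589, then multiply by 561 repeatedly:
  561^581=589  561^582=465  561^583=87  561^584=22  561^585=811
  561^586=827  561^587=46  561^588=83  561^589=439  561^590=580
  561^591=738  561^592=676  561^593=487  561^594=11  561^595=849
  561^596=857  561^597=23  561^598=485  561^599=663  561^600=290
  561^601=369  561^602=338
Found 338 at exponent 602.

602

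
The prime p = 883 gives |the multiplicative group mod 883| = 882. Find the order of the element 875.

The order of 875 must divide p − 1 = 882 = 2 · 3^2 · 7^2.
Divisors: 1, 2, 3, 6, 7, 9, 14, 18, 21, 42, 49, 63, 98, 126, 147, 294, 441, 882.
Check each in increasing order: 875^1 ≡ 875;  875^2 ≡ 64;  875^3 ≡ 371;  875^6 ≡ 776;  875^7 ≡ 856;  875^9 ≡ 38;  875^14 ≡ 729;  875^18 ≡ 561;  875^21 ≡ 626;  875^42 ≡ 707;  875^49 ≡ 337;  875^63 ≡ 199;  875^98 ≡ 545;  875^126 ≡ 749;  875^147 ≡ 1.
Smallest exponent giving 1 is 147.

147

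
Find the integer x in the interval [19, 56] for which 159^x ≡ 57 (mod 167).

Compute 159^19 mod 167 = 134, then multiply by 159 repeatedly:
  159^19=134  159^20=97  159^21=59  159^22=29  159^23=102
  159^24=19  159^25=15  159^26=47  159^27=125  159^28=2
  159^29=151  159^30=128  159^31=145  159^32=9  159^33=95
  159^34=75  159^35=68  159^36=124  159^37=10  159^38=87
  159^39=139  159^40=57
Found 57 at exponent 40.

40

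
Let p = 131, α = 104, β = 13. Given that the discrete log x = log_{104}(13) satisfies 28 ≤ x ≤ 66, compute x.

38

Compute 104^28 mod 131 = 123, then multiply by 104 repeatedly:
  104^28=123  104^29=85  104^30=63  104^31=2  104^32=77
  104^33=17  104^34=65  104^35=79  104^36=94  104^37=82
  104^38=13
Found 13 at exponent 38.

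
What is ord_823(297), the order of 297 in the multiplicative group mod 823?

137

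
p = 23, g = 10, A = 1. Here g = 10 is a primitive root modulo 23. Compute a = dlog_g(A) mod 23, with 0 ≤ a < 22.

Successive powers of 10 modulo 23:
  10^0=1
So 10^0 ≡ 1 (mod 23), giving a = 0.

0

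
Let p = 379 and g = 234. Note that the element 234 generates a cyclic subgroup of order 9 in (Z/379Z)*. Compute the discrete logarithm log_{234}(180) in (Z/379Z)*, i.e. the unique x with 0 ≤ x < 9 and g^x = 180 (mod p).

2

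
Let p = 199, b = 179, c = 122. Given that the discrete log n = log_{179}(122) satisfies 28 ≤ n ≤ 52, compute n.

Compute 179^28 mod 199 = 66, then multiply by 179 repeatedly:
  179^28=66  179^29=73  179^30=132  179^31=146  179^32=65
  179^33=93  179^34=130  179^35=186  179^36=61  179^37=173
  179^38=122
Found 122 at exponent 38.

38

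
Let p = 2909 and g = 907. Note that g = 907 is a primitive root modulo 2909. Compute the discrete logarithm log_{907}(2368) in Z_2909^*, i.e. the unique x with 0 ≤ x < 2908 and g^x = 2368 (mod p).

Baby-step giant-step with m = ceil(sqrt(2908)) = 54.
Baby table (907^j mod 2909 for j=0..53):
  0:1  1:907  2:2311  3:1597  4:2706  5:2055  6:2125  7:1617
  8:483  9:1731  10:2066  11:466  12:857  13:596  14:2407  15:1399
  16:569  17:1190  18:91  19:1085  20:853  21:2786  22:1890  23:829
  24:1381  25:1697  26:318  27:435  28:1830  29:1680  30:2353  31:1874
  32:862  33:2222  34:2326  35:657  36:2463  37:2738  38:1989  39:443
  40:359  41:2714  42:584  43:250  44:2757  45:1768  46:717  47:1612
  48:1766  49:1812  50:2808  51:1481  52:2218  53:1607
Giant step factor: 907^(-54) ≡ 2722 (mod 2909).
Scan 2368·2722^i mod 2909 for i = 0, 1, …:
  i=0: 2368   i=1: 2261   i=2: 1907   i=3: 1198
  i=4: 2876   i=5: 353   i=6: 896   i=7: 1170
  i=8: 2294   i=9: 1554     …   i=48: 931
  i=49: 443
Match at i=49, j=39: x = 49·54 + 39 = 2685.

2685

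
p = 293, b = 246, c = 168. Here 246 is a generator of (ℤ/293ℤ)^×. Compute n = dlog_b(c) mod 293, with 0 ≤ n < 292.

229

Baby-step giant-step with m = ceil(sqrt(292)) = 18.
Baby table (246^j mod 293 for j=0..17):
  0:1  1:246  2:158  3:192  4:59  5:157  6:239  7:194
  8:258  9:180  10:37  11:19  12:279  13:72  14:132  15:242
  16:53  17:146
Giant step factor: 246^(-18) ≡ 212 (mod 293).
Scan 168·212^i mod 293 for i = 0, 1, …:
  i=0: 168   i=1: 163   i=2: 275   i=3: 286
  i=4: 274   i=5: 74   i=6: 159   i=7: 13
  i=8: 119   i=9: 30   i=10: 207   i=11: 227
  i=12: 72
Match at i=12, j=13: n = 12·18 + 13 = 229.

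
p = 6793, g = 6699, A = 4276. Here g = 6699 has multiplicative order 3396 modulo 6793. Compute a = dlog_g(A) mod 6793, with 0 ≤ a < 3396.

Baby-step giant-step with m = ceil(sqrt(3396)) = 59.
Baby table (6699^j mod 6793 for j=0..58):
  0:1  1:6699  2:2043  3:4955  4:2947  5:1495  6:2123  7:4228
  8:3355  9:3901  10:128  11:1554  12:3370  13:2491  14:3601  15:1156
  16:24  17:4537  18:1481  19:3439  20:2798  21:1915  22:3401  23:6370
  24:5797  25:5315  26:3072  27:3331  28:6157  29:5440  30:4908  31:572
  32:576  33:200  34:1579  35:1020  36:6015  37:5202  38:108  39:3434
  40:3268  41:5286  42:5798  43:5221  44:5115  45:1493  46:2311  47:142
  48:238  49:4800  50:3931  51:4101  52:1707  53:2574  54:2592  55:900
  56:3709  57:4590  58:3292
Giant step factor: 6699^(-59) ≡ 1733 (mod 6793).
Scan 4276·1733^i mod 6793 for i = 0, 1, …:
  i=0: 4276   i=1: 5938   i=2: 5952   i=3: 3042
  i=4: 418   i=5: 4336   i=6: 1230   i=7: 5381
  i=8: 5277   i=9: 1663     …   i=41: 1867
  i=42: 2043
Match at i=42, j=2: a = 42·59 + 2 = 2480.

2480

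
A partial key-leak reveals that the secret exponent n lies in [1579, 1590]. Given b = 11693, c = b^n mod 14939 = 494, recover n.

Compute 11693^1579 mod 14939 = 13786, then multiply by 11693 repeatedly:
  11693^1579=13786  11693^1580=7888  11693^1581=998  11693^1582=2255  11693^1583=380
  11693^1584=6457  11693^1585=14934  11693^1586=1291  11693^1587=7273  11693^1588=10401
  11693^1589=494
Found 494 at exponent 1589.

1589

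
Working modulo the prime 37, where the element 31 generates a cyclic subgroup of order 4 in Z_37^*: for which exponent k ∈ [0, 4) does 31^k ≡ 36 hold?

2

Successive powers of 31 modulo 37:
  31^0=1  31^1=31  31^2=36
So 31^2 ≡ 36 (mod 37), giving k = 2.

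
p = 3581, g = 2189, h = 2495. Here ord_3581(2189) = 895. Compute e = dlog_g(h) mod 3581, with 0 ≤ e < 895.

469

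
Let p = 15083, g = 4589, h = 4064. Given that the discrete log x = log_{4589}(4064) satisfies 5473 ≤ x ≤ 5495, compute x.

5493

Compute 4589^5473 mod 15083 = 7031, then multiply by 4589 repeatedly:
  4589^5473=7031  4589^5474=2722  4589^5475=2534  4589^5476=14616  4589^5477=13806
  4589^5478=7134  4589^5479=7816  4589^5480=250  4589^5481=942  4589^5482=9100
  4589^5483=10156  4589^5484=14497  4589^5485=10703  4589^5486=5819  4589^5487=6481
  4589^5488=12716  4589^5489=12680  4589^5490=13389  4589^5491=9062  4589^5492=1687
  4589^5493=4064
Found 4064 at exponent 5493.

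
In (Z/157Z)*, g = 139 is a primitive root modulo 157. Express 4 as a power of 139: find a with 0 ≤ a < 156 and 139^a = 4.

138

Baby-step giant-step with m = ceil(sqrt(156)) = 13.
Baby table (139^j mod 157 for j=0..12):
  0:1  1:139  2:10  3:134  4:100  5:84  6:58  7:55
  8:109  9:79  10:148  11:5  12:67
Giant step factor: 139^(-13) ≡ 22 (mod 157).
Scan 4·22^i mod 157 for i = 0, 1, …:
  i=0: 4   i=1: 88   i=2: 52   i=3: 45
  i=4: 48   i=5: 114   i=6: 153   i=7: 69
  i=8: 105   i=9: 112   i=10: 109
Match at i=10, j=8: a = 10·13 + 8 = 138.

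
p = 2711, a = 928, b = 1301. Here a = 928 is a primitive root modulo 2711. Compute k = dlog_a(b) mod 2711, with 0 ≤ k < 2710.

Baby-step giant-step with m = ceil(sqrt(2710)) = 53.
Baby table (928^j mod 2711 for j=0..52):
  0:1  1:928  2:1797  3:351  4:408  5:1795  6:1206  7:2236
  8:1093  9:390  10:1357  11:1392  12:1340  13:1882  14:612  15:1337
  16:1809  17:643  18:284  19:585  20:680  21:2088  22:2010  23:112
  24:918  25:650  26:1358  27:2320  28:426  29:2233  30:1020  31:421
  32:304  33:168  34:1377  35:975  36:2037  37:769  38:639  39:1994
  40:1530  41:1987  42:456  43:252  44:710  45:107  46:1700  47:2509
  48:2314  49:280  50:2295  51:1625  52:684
Giant step factor: 928^(-53) ≡ 1126 (mod 2711).
Scan 1301·1126^i mod 2711 for i = 0, 1, …:
  i=0: 1301   i=1: 986   i=2: 1437   i=3: 2306
  i=4: 2129   i=5: 730   i=6: 547   i=7: 525
  i=8: 152   i=9: 359     …   i=45: 2274
  i=46: 1340
Match at i=46, j=12: k = 46·53 + 12 = 2450.

2450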